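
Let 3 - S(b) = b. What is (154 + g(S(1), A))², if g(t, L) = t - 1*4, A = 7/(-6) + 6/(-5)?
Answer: 23104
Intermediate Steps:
S(b) = 3 - b
A = -71/30 (A = 7*(-⅙) + 6*(-⅕) = -7/6 - 6/5 = -71/30 ≈ -2.3667)
g(t, L) = -4 + t (g(t, L) = t - 4 = -4 + t)
(154 + g(S(1), A))² = (154 + (-4 + (3 - 1*1)))² = (154 + (-4 + (3 - 1)))² = (154 + (-4 + 2))² = (154 - 2)² = 152² = 23104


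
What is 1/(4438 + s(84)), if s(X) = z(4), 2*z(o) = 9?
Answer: 2/8885 ≈ 0.00022510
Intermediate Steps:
z(o) = 9/2 (z(o) = (½)*9 = 9/2)
s(X) = 9/2
1/(4438 + s(84)) = 1/(4438 + 9/2) = 1/(8885/2) = 2/8885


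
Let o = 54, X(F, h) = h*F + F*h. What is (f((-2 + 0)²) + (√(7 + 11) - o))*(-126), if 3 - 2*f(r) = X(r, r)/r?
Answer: 7119 - 378*√2 ≈ 6584.4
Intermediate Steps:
X(F, h) = 2*F*h (X(F, h) = F*h + F*h = 2*F*h)
f(r) = 3/2 - r (f(r) = 3/2 - 2*r*r/(2*r) = 3/2 - 2*r²/(2*r) = 3/2 - r)
(f((-2 + 0)²) + (√(7 + 11) - o))*(-126) = ((3/2 - (-2 + 0)²) + (√(7 + 11) - 1*54))*(-126) = ((3/2 - 1*(-2)²) + (√18 - 54))*(-126) = ((3/2 - 1*4) + (3*√2 - 54))*(-126) = ((3/2 - 4) + (-54 + 3*√2))*(-126) = (-5/2 + (-54 + 3*√2))*(-126) = (-113/2 + 3*√2)*(-126) = 7119 - 378*√2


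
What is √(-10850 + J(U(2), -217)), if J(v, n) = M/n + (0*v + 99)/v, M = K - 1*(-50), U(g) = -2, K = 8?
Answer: 3*I*√228115174/434 ≈ 104.4*I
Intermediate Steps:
M = 58 (M = 8 - 1*(-50) = 8 + 50 = 58)
J(v, n) = 58/n + 99/v (J(v, n) = 58/n + (0*v + 99)/v = 58/n + (0 + 99)/v = 58/n + 99/v)
√(-10850 + J(U(2), -217)) = √(-10850 + (58/(-217) + 99/(-2))) = √(-10850 + (58*(-1/217) + 99*(-½))) = √(-10850 + (-58/217 - 99/2)) = √(-10850 - 21599/434) = √(-4730499/434) = 3*I*√228115174/434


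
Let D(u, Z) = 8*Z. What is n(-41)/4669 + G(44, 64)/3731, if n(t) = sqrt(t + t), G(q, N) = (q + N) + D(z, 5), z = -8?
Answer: 148/3731 + I*sqrt(82)/4669 ≈ 0.039668 + 0.0019395*I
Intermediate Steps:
G(q, N) = 40 + N + q (G(q, N) = (q + N) + 8*5 = (N + q) + 40 = 40 + N + q)
n(t) = sqrt(2)*sqrt(t) (n(t) = sqrt(2*t) = sqrt(2)*sqrt(t))
n(-41)/4669 + G(44, 64)/3731 = (sqrt(2)*sqrt(-41))/4669 + (40 + 64 + 44)/3731 = (sqrt(2)*(I*sqrt(41)))*(1/4669) + 148*(1/3731) = (I*sqrt(82))*(1/4669) + 148/3731 = I*sqrt(82)/4669 + 148/3731 = 148/3731 + I*sqrt(82)/4669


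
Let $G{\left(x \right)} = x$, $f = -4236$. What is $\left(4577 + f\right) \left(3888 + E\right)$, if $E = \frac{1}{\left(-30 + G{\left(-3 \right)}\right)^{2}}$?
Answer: $\frac{131255023}{99} \approx 1.3258 \cdot 10^{6}$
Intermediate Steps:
$E = \frac{1}{1089}$ ($E = \frac{1}{\left(-30 - 3\right)^{2}} = \frac{1}{\left(-33\right)^{2}} = \frac{1}{1089} \approx 0.00091827$)
$\left(4577 + f\right) \left(3888 + E\right) = \left(4577 - 4236\right) \left(3888 + \frac{1}{1089}\right) = 341 \cdot \frac{4234033}{1089} = \frac{131255023}{99}$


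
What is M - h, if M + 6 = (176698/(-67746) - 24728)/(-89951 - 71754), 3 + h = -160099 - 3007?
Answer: 893386668141788/5477433465 ≈ 1.6310e+5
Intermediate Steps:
h = -163109 (h = -3 + (-160099 - 3007) = -3 - 163106 = -163109)
M = -32026900897/5477433465 (M = -6 + (176698/(-67746) - 24728)/(-89951 - 71754) = -6 + (176698*(-1/67746) - 24728)/(-161705) = -6 + (-88349/33873 - 24728)*(-1/161705) = -6 - 837699893/33873*(-1/161705) = -6 + 837699893/5477433465 = -32026900897/5477433465 ≈ -5.8471)
M - h = -32026900897/5477433465 - 1*(-163109) = -32026900897/5477433465 + 163109 = 893386668141788/5477433465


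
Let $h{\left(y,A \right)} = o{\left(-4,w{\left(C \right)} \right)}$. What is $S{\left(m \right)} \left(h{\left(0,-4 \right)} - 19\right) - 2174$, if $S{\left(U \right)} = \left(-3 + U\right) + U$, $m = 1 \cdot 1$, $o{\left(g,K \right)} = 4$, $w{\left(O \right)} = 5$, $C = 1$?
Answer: $-2159$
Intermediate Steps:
$h{\left(y,A \right)} = 4$
$m = 1$
$S{\left(U \right)} = -3 + 2 U$
$S{\left(m \right)} \left(h{\left(0,-4 \right)} - 19\right) - 2174 = \left(-3 + 2 \cdot 1\right) \left(4 - 19\right) - 2174 = \left(-3 + 2\right) \left(-15\right) - 2174 = \left(-1\right) \left(-15\right) - 2174 = 15 - 2174 = -2159$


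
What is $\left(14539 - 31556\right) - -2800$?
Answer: $-14217$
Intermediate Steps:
$\left(14539 - 31556\right) - -2800 = \left(14539 - 31556\right) + \left(-5761 + 8561\right) = -17017 + 2800 = -14217$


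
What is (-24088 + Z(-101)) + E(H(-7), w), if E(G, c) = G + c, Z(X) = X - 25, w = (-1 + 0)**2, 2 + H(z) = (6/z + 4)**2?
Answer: -1186051/49 ≈ -24205.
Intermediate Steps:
H(z) = -2 + (4 + 6/z)**2 (H(z) = -2 + (6/z + 4)**2 = -2 + (4 + 6/z)**2)
w = 1 (w = (-1)**2 = 1)
Z(X) = -25 + X
(-24088 + Z(-101)) + E(H(-7), w) = (-24088 + (-25 - 101)) + ((14 + 36/(-7)**2 + 48/(-7)) + 1) = (-24088 - 126) + ((14 + 36*(1/49) + 48*(-1/7)) + 1) = -24214 + ((14 + 36/49 - 48/7) + 1) = -24214 + (386/49 + 1) = -24214 + 435/49 = -1186051/49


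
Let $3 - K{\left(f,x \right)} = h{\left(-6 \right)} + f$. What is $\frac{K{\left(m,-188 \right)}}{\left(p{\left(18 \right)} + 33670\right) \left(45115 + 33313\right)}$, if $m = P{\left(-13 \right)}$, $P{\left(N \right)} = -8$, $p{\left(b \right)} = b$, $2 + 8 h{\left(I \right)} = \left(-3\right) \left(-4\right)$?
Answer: $\frac{39}{10568329856} \approx 3.6903 \cdot 10^{-9}$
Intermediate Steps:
$h{\left(I \right)} = \frac{5}{4}$ ($h{\left(I \right)} = - \frac{1}{4} + \frac{\left(-3\right) \left(-4\right)}{8} = - \frac{1}{4} + \frac{1}{8} \cdot 12 = - \frac{1}{4} + \frac{3}{2} = \frac{5}{4}$)
$m = -8$
$K{\left(f,x \right)} = \frac{7}{4} - f$ ($K{\left(f,x \right)} = 3 - \left(\frac{5}{4} + f\right) = \frac{7}{4} - f$)
$\frac{K{\left(m,-188 \right)}}{\left(p{\left(18 \right)} + 33670\right) \left(45115 + 33313\right)} = \frac{\frac{7}{4} - -8}{\left(18 + 33670\right) \left(45115 + 33313\right)} = \frac{\frac{7}{4} + 8}{33688 \cdot 78428} = \frac{39}{4 \cdot 2642082464} = \frac{39}{4} \cdot \frac{1}{2642082464} = \frac{39}{10568329856}$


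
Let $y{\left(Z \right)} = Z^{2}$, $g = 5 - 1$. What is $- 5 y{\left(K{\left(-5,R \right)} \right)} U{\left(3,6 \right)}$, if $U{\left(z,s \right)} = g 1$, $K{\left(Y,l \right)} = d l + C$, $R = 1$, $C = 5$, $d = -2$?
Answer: $-180$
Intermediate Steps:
$g = 4$ ($g = 5 - 1 = 4$)
$K{\left(Y,l \right)} = 5 - 2 l$ ($K{\left(Y,l \right)} = - 2 l + 5 = 5 - 2 l$)
$U{\left(z,s \right)} = 4$ ($U{\left(z,s \right)} = 4 \cdot 1 = 4$)
$- 5 y{\left(K{\left(-5,R \right)} \right)} U{\left(3,6 \right)} = - 5 \left(5 - 2\right)^{2} \cdot 4 = - 5 \cdot 3^{2} \cdot 4 = \left(-5\right) 9 \cdot 4 = \left(-45\right) 4 = -180$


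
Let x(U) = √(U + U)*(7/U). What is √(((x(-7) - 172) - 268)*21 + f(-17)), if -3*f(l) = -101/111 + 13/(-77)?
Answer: √(-674966903380 - 1534075389*I*√14)/8547 ≈ 0.40872 - 96.124*I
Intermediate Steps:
x(U) = 7*√2/√U (x(U) = √(2*U)*(7/U) = (√2*√U)*(7/U) = 7*√2/√U)
f(l) = 9220/25641 (f(l) = -(-101/111 + 13/(-77))/3 = -(-101*1/111 + 13*(-1/77))/3 = -(-101/111 - 13/77)/3 = -⅓*(-9220/8547) = 9220/25641)
√(((x(-7) - 172) - 268)*21 + f(-17)) = √(((7*√2/√(-7) - 172) - 268)*21 + 9220/25641) = √(((7*√2*(-I*√7/7) - 172) - 268)*21 + 9220/25641) = √(((-I*√14 - 172) - 268)*21 + 9220/25641) = √(((-172 - I*√14) - 268)*21 + 9220/25641) = √((-440 - I*√14)*21 + 9220/25641) = √((-9240 - 21*I*√14) + 9220/25641) = √(-236913620/25641 - 21*I*√14)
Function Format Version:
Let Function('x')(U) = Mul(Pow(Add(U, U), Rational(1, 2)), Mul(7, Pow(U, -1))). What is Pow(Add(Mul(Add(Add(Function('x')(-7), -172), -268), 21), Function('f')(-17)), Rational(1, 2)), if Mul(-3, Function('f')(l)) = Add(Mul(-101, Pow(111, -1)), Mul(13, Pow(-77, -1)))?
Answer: Mul(Rational(1, 8547), Pow(Add(-674966903380, Mul(-1534075389, I, Pow(14, Rational(1, 2)))), Rational(1, 2))) ≈ Add(0.40872, Mul(-96.124, I))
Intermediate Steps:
Function('x')(U) = Mul(7, Pow(2, Rational(1, 2)), Pow(U, Rational(-1, 2))) (Function('x')(U) = Mul(Pow(Mul(2, U), Rational(1, 2)), Mul(7, Pow(U, -1))) = Mul(Mul(Pow(2, Rational(1, 2)), Pow(U, Rational(1, 2))), Mul(7, Pow(U, -1))) = Mul(7, Pow(2, Rational(1, 2)), Pow(U, Rational(-1, 2))))
Function('f')(l) = Rational(9220, 25641) (Function('f')(l) = Mul(Rational(-1, 3), Add(Mul(-101, Pow(111, -1)), Mul(13, Pow(-77, -1)))) = Mul(Rational(-1, 3), Add(Mul(-101, Rational(1, 111)), Mul(13, Rational(-1, 77)))) = Mul(Rational(-1, 3), Add(Rational(-101, 111), Rational(-13, 77))) = Mul(Rational(-1, 3), Rational(-9220, 8547)) = Rational(9220, 25641))
Pow(Add(Mul(Add(Add(Function('x')(-7), -172), -268), 21), Function('f')(-17)), Rational(1, 2)) = Pow(Add(Mul(Add(Add(Mul(7, Pow(2, Rational(1, 2)), Pow(-7, Rational(-1, 2))), -172), -268), 21), Rational(9220, 25641)), Rational(1, 2)) = Pow(Add(Mul(Add(Add(Mul(7, Pow(2, Rational(1, 2)), Mul(Rational(-1, 7), I, Pow(7, Rational(1, 2)))), -172), -268), 21), Rational(9220, 25641)), Rational(1, 2)) = Pow(Add(Mul(Add(Add(Mul(-1, I, Pow(14, Rational(1, 2))), -172), -268), 21), Rational(9220, 25641)), Rational(1, 2)) = Pow(Add(Mul(Add(Add(-172, Mul(-1, I, Pow(14, Rational(1, 2)))), -268), 21), Rational(9220, 25641)), Rational(1, 2)) = Pow(Add(Mul(Add(-440, Mul(-1, I, Pow(14, Rational(1, 2)))), 21), Rational(9220, 25641)), Rational(1, 2)) = Pow(Add(Add(-9240, Mul(-21, I, Pow(14, Rational(1, 2)))), Rational(9220, 25641)), Rational(1, 2)) = Pow(Add(Rational(-236913620, 25641), Mul(-21, I, Pow(14, Rational(1, 2)))), Rational(1, 2))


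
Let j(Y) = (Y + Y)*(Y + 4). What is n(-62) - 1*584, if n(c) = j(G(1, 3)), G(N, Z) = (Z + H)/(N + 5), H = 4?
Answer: -10295/18 ≈ -571.94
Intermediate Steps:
G(N, Z) = (4 + Z)/(5 + N) (G(N, Z) = (Z + 4)/(N + 5) = (4 + Z)/(5 + N))
j(Y) = 2*Y*(4 + Y) (j(Y) = (2*Y)*(4 + Y) = 2*Y*(4 + Y))
n(c) = 217/18 (n(c) = 2*((4 + 3)/(5 + 1))*(4 + (4 + 3)/(5 + 1)) = 2*(7/6)*(4 + 7/6) = 2*(7/6)*(31/6) = 217/18)
n(-62) - 1*584 = 217/18 - 1*584 = 217/18 - 584 = -10295/18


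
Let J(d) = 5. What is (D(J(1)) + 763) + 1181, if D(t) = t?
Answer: 1949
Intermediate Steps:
(D(J(1)) + 763) + 1181 = (5 + 763) + 1181 = 768 + 1181 = 1949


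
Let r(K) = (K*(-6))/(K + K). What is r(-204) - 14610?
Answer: -14613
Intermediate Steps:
r(K) = -3 (r(K) = (-6*K)/((2*K)) = (-6*K)*(1/(2*K)) = -3)
r(-204) - 14610 = -3 - 14610 = -14613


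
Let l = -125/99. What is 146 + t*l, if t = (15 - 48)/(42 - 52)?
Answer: 851/6 ≈ 141.83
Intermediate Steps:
t = 33/10 (t = -33/(-10) = -33*(-⅒) = 33/10 ≈ 3.3000)
l = -125/99 (l = -125*1/99 = -125/99 ≈ -1.2626)
146 + t*l = 146 + (33/10)*(-125/99) = 146 - 25/6 = 851/6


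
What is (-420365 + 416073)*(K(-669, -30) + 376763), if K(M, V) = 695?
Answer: -1620049736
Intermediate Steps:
(-420365 + 416073)*(K(-669, -30) + 376763) = (-420365 + 416073)*(695 + 376763) = -4292*377458 = -1620049736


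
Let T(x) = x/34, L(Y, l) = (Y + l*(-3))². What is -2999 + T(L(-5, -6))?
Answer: -101797/34 ≈ -2994.0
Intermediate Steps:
L(Y, l) = (Y - 3*l)²
T(x) = x/34 (T(x) = x*(1/34) = x/34)
-2999 + T(L(-5, -6)) = -2999 + (-5 - 3*(-6))²/34 = -2999 + (-5 + 18)²/34 = -2999 + (1/34)*13² = -2999 + (1/34)*169 = -2999 + 169/34 = -101797/34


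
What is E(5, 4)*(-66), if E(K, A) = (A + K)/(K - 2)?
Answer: -198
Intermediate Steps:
E(K, A) = (A + K)/(-2 + K)
E(5, 4)*(-66) = ((4 + 5)/(-2 + 5))*(-66) = (9/3)*(-66) = ((1/3)*9)*(-66) = 3*(-66) = -198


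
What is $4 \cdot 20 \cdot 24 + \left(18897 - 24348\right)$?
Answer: $-3531$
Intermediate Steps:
$4 \cdot 20 \cdot 24 + \left(18897 - 24348\right) = 80 \cdot 24 - 5451 = 1920 - 5451 = -3531$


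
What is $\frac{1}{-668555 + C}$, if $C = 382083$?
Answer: $- \frac{1}{286472} \approx -3.4907 \cdot 10^{-6}$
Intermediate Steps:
$\frac{1}{-668555 + C} = \frac{1}{-668555 + 382083} = \frac{1}{-286472} = - \frac{1}{286472}$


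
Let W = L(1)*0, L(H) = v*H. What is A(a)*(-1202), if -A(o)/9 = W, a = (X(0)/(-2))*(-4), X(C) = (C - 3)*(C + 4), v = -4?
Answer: 0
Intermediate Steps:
X(C) = (-3 + C)*(4 + C)
L(H) = -4*H
a = -24 (a = ((-12 + 0 + 0²)/(-2))*(-4) = ((-12 + 0 + 0)*(-½))*(-4) = -12*(-½)*(-4) = 6*(-4) = -24)
W = 0 (W = -4*1*0 = -4*0 = 0)
A(o) = 0 (A(o) = -9*0 = 0)
A(a)*(-1202) = 0*(-1202) = 0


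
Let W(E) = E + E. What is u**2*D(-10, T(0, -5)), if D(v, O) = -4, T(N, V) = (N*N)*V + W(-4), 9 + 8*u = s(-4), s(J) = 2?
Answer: -49/16 ≈ -3.0625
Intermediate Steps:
u = -7/8 (u = -9/8 + (1/8)*2 = -9/8 + 1/4 = -7/8 ≈ -0.87500)
W(E) = 2*E
T(N, V) = -8 + V*N**2 (T(N, V) = (N*N)*V + 2*(-4) = N**2*V - 8 = V*N**2 - 8 = -8 + V*N**2)
u**2*D(-10, T(0, -5)) = (-7/8)**2*(-4) = (49/64)*(-4) = -49/16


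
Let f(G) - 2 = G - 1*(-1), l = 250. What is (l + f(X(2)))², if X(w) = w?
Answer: 65025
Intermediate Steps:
f(G) = 3 + G (f(G) = 2 + (G - 1*(-1)) = 2 + (G + 1) = 2 + (1 + G) = 3 + G)
(l + f(X(2)))² = (250 + (3 + 2))² = (250 + 5)² = 255² = 65025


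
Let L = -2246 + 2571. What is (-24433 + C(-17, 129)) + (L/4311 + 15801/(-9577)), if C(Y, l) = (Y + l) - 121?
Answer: -1009188343160/41286447 ≈ -24444.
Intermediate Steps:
L = 325
C(Y, l) = -121 + Y + l
(-24433 + C(-17, 129)) + (L/4311 + 15801/(-9577)) = (-24433 + (-121 - 17 + 129)) + (325/4311 + 15801/(-9577)) = (-24433 - 9) + (325*(1/4311) + 15801*(-1/9577)) = -24442 + (325/4311 - 15801/9577) = -24442 - 65005586/41286447 = -1009188343160/41286447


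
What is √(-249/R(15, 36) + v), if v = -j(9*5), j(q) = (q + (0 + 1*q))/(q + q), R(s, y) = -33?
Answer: 6*√22/11 ≈ 2.5584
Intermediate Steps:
j(q) = 1 (j(q) = (q + (0 + q))/((2*q)) = (q + q)*(1/(2*q)) = (2*q)*(1/(2*q)) = 1)
v = -1 (v = -1*1 = -1)
√(-249/R(15, 36) + v) = √(-249/(-33) - 1) = √(-249*(-1/33) - 1) = √(83/11 - 1) = √(72/11) = 6*√22/11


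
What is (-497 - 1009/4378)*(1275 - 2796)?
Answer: 3311026875/4378 ≈ 7.5629e+5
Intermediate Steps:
(-497 - 1009/4378)*(1275 - 2796) = (-497 - 1009*1/4378)*(-1521) = (-497 - 1009/4378)*(-1521) = -2176875/4378*(-1521) = 3311026875/4378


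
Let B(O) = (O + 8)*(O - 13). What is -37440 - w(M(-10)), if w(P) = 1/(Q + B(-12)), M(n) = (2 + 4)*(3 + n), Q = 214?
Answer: -11756161/314 ≈ -37440.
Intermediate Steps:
M(n) = 18 + 6*n (M(n) = 6*(3 + n) = 18 + 6*n)
B(O) = (-13 + O)*(8 + O) (B(O) = (8 + O)*(-13 + O) = (-13 + O)*(8 + O))
w(P) = 1/314 (w(P) = 1/(214 + (-104 + (-12)² - 5*(-12))) = 1/(214 + (-104 + 144 + 60)) = 1/(214 + 100) = 1/314)
-37440 - w(M(-10)) = -37440 - 1*1/314 = -37440 - 1/314 = -11756161/314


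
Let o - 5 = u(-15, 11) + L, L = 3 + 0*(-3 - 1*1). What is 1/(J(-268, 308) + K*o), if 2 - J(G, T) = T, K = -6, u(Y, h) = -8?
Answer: -1/306 ≈ -0.0032680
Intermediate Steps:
L = 3 (L = 3 + 0*(-3 - 1) = 3 + 0*(-4) = 3 + 0 = 3)
J(G, T) = 2 - T
o = 0 (o = 5 + (-8 + 3) = 5 - 5 = 0)
1/(J(-268, 308) + K*o) = 1/((2 - 1*308) - 6*0) = 1/((2 - 308) + 0) = 1/(-306 + 0) = 1/(-306) = -1/306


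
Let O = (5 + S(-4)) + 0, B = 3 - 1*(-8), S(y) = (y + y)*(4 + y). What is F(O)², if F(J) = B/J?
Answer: 121/25 ≈ 4.8400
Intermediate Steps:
S(y) = 2*y*(4 + y) (S(y) = (2*y)*(4 + y) = 2*y*(4 + y))
B = 11 (B = 3 + 8 = 11)
O = 5 (O = (5 + 2*(-4)*(4 - 4)) + 0 = (5 + 2*(-4)*0) + 0 = (5 + 0) + 0 = 5 + 0 = 5)
F(J) = 11/J
F(O)² = (11/5)² = 121/25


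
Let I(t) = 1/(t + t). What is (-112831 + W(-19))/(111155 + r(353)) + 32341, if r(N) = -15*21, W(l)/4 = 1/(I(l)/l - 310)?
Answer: 802293442399883/24808097960 ≈ 32340.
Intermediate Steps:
I(t) = 1/(2*t)
W(l) = 4/(-310 + 1/(2*l²)) (W(l) = 4/((1/(2*l))/l - 310) = 4/(1/(2*l²) - 310) = 4/(-310 + 1/(2*l²)))
r(N) = -315
(-112831 + W(-19))/(111155 + r(353)) + 32341 = (-112831 - 8*(-19)²/(-1 + 620*(-19)²))/(111155 - 315) + 32341 = (-112831 - 8*361/(-1 + 620*361))/110840 + 32341 = (-112831 - 8*361/(-1 + 223820))*(1/110840) + 32341 = (-112831 - 8*361/223819)*(1/110840) + 32341 = (-112831 - 8*361*1/223819)*(1/110840) + 32341 = (-112831 - 2888/223819)*(1/110840) + 32341 = -25253724477/223819*1/110840 + 32341 = -25253724477/24808097960 + 32341 = 802293442399883/24808097960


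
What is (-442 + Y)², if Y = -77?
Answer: 269361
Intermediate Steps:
(-442 + Y)² = (-442 - 77)² = (-519)² = 269361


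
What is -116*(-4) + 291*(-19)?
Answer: -5065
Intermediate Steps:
-116*(-4) + 291*(-19) = 464 - 5529 = -5065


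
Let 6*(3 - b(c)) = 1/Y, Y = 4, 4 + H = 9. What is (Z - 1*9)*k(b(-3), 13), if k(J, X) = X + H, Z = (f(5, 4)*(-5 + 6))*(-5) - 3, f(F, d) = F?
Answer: -666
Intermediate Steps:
H = 5 (H = -4 + 9 = 5)
b(c) = 71/24 (b(c) = 3 - ⅙/4 = 3 - ⅙*¼ = 3 - 1/24 = 71/24)
Z = -28 (Z = (5*(-5 + 6))*(-5) - 3 = (5*1)*(-5) - 3 = 5*(-5) - 3 = -25 - 3 = -28)
k(J, X) = 5 + X (k(J, X) = X + 5 = 5 + X)
(Z - 1*9)*k(b(-3), 13) = (-28 - 1*9)*(5 + 13) = (-28 - 9)*18 = -37*18 = -666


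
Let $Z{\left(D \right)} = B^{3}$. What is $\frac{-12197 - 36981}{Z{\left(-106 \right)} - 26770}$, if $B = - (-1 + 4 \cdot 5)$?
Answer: $\frac{49178}{33629} \approx 1.4624$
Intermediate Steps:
$B = -19$ ($B = - (-1 + 20) = \left(-1\right) 19 = -19$)
$Z{\left(D \right)} = -6859$ ($Z{\left(D \right)} = \left(-19\right)^{3} = -6859$)
$\frac{-12197 - 36981}{Z{\left(-106 \right)} - 26770} = \frac{-12197 - 36981}{-6859 - 26770} = - \frac{49178}{-33629} = \left(-49178\right) \left(- \frac{1}{33629}\right) = \frac{49178}{33629}$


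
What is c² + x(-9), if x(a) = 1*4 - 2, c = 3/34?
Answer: 2321/1156 ≈ 2.0078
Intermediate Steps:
c = 3/34 (c = 3*(1/34) = 3/34 ≈ 0.088235)
x(a) = 2 (x(a) = 4 - 2 = 2)
c² + x(-9) = (3/34)² + 2 = 9/1156 + 2 = 2321/1156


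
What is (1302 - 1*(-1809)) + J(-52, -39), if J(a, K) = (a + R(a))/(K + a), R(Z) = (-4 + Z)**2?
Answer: 280017/91 ≈ 3077.1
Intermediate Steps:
J(a, K) = (a + (-4 + a)**2)/(K + a)
(1302 - 1*(-1809)) + J(-52, -39) = (1302 - 1*(-1809)) + (-52 + (-4 - 52)**2)/(-39 - 52) = (1302 + 1809) + (-52 + (-56)**2)/(-91) = 3111 - (-52 + 3136)/91 = 3111 - 1/91*3084 = 3111 - 3084/91 = 280017/91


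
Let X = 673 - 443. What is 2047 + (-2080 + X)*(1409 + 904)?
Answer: -4277003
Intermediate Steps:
X = 230
2047 + (-2080 + X)*(1409 + 904) = 2047 + (-2080 + 230)*(1409 + 904) = 2047 - 1850*2313 = 2047 - 4279050 = -4277003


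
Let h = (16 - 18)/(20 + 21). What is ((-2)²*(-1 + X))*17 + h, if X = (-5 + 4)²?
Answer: -2/41 ≈ -0.048781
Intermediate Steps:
X = 1 (X = (-1)² = 1)
h = -2/41 ≈ -0.048781
((-2)²*(-1 + X))*17 + h = ((-2)²*(-1 + 1))*17 - 2/41 = (4*0)*17 - 2/41 = 0*17 - 2/41 = 0 - 2/41 = -2/41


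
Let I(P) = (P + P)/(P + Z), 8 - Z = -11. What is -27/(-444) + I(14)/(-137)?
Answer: 36545/669108 ≈ 0.054617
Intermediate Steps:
Z = 19 (Z = 8 - 1*(-11) = 8 + 11 = 19)
I(P) = 2*P/(19 + P) (I(P) = (P + P)/(P + 19) = (2*P)/(19 + P) = 2*P/(19 + P))
-27/(-444) + I(14)/(-137) = -27/(-444) + (2*14/(19 + 14))/(-137) = -27*(-1/444) + (2*14/33)*(-1/137) = 9/148 + (2*14*(1/33))*(-1/137) = 9/148 + (28/33)*(-1/137) = 9/148 - 28/4521 = 36545/669108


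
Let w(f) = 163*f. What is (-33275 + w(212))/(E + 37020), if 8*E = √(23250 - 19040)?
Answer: 303504768/8771074139 - 5124*√4210/43855370695 ≈ 0.034595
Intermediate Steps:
E = √4210/8 (E = √(23250 - 19040)/8 = √4210/8 ≈ 8.1106)
(-33275 + w(212))/(E + 37020) = (-33275 + 163*212)/(√4210/8 + 37020) = (-33275 + 34556)/(37020 + √4210/8) = 1281/(37020 + √4210/8)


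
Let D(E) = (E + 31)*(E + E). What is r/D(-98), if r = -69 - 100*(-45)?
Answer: 633/1876 ≈ 0.33742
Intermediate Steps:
D(E) = 2*E*(31 + E) (D(E) = (31 + E)*(2*E) = 2*E*(31 + E))
r = 4431 (r = -69 + 4500 = 4431)
r/D(-98) = 4431/((2*(-98)*(31 - 98))) = 4431/((2*(-98)*(-67))) = 4431/13132 = 4431*(1/13132) = 633/1876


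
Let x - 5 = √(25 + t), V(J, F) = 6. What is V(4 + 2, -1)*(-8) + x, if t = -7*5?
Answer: -43 + I*√10 ≈ -43.0 + 3.1623*I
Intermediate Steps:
t = -35
x = 5 + I*√10 (x = 5 + √(25 - 35) = 5 + √(-10) = 5 + I*√10 ≈ 5.0 + 3.1623*I)
V(4 + 2, -1)*(-8) + x = 6*(-8) + (5 + I*√10) = -48 + (5 + I*√10) = -43 + I*√10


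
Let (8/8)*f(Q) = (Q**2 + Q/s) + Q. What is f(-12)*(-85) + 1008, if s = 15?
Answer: -10144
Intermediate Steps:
f(Q) = Q**2 + 16*Q/15 (f(Q) = (Q**2 + Q/15) + Q = Q**2 + 16*Q/15)
f(-12)*(-85) + 1008 = ((1/15)*(-12)*(16 + 15*(-12)))*(-85) + 1008 = ((1/15)*(-12)*(16 - 180))*(-85) + 1008 = ((1/15)*(-12)*(-164))*(-85) + 1008 = (656/5)*(-85) + 1008 = -11152 + 1008 = -10144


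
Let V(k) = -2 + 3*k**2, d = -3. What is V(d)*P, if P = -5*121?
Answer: -15125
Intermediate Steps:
P = -605
V(d)*P = (-2 + 3*(-3)**2)*(-605) = (-2 + 3*9)*(-605) = (-2 + 27)*(-605) = 25*(-605) = -15125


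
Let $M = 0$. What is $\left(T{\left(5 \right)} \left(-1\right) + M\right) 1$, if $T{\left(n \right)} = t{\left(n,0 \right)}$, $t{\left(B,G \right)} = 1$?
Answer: $-1$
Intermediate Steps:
$T{\left(n \right)} = 1$
$\left(T{\left(5 \right)} \left(-1\right) + M\right) 1 = \left(1 \left(-1\right) + 0\right) 1 = \left(-1 + 0\right) 1 = \left(-1\right) 1 = -1$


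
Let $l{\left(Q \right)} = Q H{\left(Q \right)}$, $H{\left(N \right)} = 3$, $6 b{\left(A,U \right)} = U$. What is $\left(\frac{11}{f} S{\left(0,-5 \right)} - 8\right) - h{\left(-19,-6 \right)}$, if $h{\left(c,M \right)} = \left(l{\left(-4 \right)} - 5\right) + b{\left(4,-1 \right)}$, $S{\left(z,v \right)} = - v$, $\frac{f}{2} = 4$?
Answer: $\frac{385}{24} \approx 16.042$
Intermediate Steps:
$f = 8$ ($f = 2 \cdot 4 = 8$)
$b{\left(A,U \right)} = \frac{U}{6}$
$l{\left(Q \right)} = 3 Q$ ($l{\left(Q \right)} = Q 3 = 3 Q$)
$h{\left(c,M \right)} = - \frac{103}{6}$ ($h{\left(c,M \right)} = \left(3 \left(-4\right) - 5\right) + \frac{1}{6} \left(-1\right) = \left(-12 - 5\right) - \frac{1}{6} = -17 - \frac{1}{6} = - \frac{103}{6}$)
$\left(\frac{11}{f} S{\left(0,-5 \right)} - 8\right) - h{\left(-19,-6 \right)} = \left(\frac{11}{8} \left(\left(-1\right) \left(-5\right)\right) - 8\right) - - \frac{103}{6} = \left(11 \cdot \frac{1}{8} \cdot 5 - 8\right) + \frac{103}{6} = \left(\frac{11}{8} \cdot 5 - 8\right) + \frac{103}{6} = \left(\frac{55}{8} - 8\right) + \frac{103}{6} = - \frac{9}{8} + \frac{103}{6} = \frac{385}{24}$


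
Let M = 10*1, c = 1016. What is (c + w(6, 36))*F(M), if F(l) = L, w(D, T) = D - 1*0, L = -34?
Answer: -34748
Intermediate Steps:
w(D, T) = D (w(D, T) = D + 0 = D)
M = 10
F(l) = -34
(c + w(6, 36))*F(M) = (1016 + 6)*(-34) = 1022*(-34) = -34748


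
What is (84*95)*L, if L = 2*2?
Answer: 31920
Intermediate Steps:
L = 4
(84*95)*L = (84*95)*4 = 7980*4 = 31920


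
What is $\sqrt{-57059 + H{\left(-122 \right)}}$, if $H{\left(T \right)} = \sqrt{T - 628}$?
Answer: $\sqrt{-57059 + 5 i \sqrt{30}} \approx 0.0573 + 238.87 i$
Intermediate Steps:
$H{\left(T \right)} = \sqrt{-628 + T}$
$\sqrt{-57059 + H{\left(-122 \right)}} = \sqrt{-57059 + \sqrt{-628 - 122}} = \sqrt{-57059 + \sqrt{-750}} = \sqrt{-57059 + 5 i \sqrt{30}}$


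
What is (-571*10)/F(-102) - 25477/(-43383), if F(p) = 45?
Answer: -16438031/130149 ≈ -126.30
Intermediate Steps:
(-571*10)/F(-102) - 25477/(-43383) = -571*10/45 - 25477/(-43383) = -5710*1/45 - 25477*(-1/43383) = -1142/9 + 25477/43383 = -16438031/130149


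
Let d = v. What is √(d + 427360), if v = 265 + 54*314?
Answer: √444581 ≈ 666.77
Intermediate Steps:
v = 17221 (v = 265 + 16956 = 17221)
d = 17221
√(d + 427360) = √(17221 + 427360) = √444581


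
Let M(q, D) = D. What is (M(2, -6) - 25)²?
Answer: 961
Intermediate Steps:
(M(2, -6) - 25)² = (-6 - 25)² = (-31)² = 961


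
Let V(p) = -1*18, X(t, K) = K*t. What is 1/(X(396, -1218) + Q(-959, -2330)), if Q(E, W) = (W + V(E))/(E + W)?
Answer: -3289/1586374444 ≈ -2.0733e-6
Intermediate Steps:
V(p) = -18
Q(E, W) = (-18 + W)/(E + W) (Q(E, W) = (W - 18)/(E + W) = (-18 + W)/(E + W))
1/(X(396, -1218) + Q(-959, -2330)) = 1/(-1218*396 + (-18 - 2330)/(-959 - 2330)) = 1/(-482328 - 2348/(-3289)) = 1/(-482328 - 1/3289*(-2348)) = 1/(-482328 + 2348/3289) = 1/(-1586374444/3289) = -3289/1586374444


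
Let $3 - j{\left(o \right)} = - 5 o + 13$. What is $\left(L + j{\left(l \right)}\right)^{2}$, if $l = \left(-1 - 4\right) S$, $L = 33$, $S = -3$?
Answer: $9604$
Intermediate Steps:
$l = 15$ ($l = \left(-1 - 4\right) \left(-3\right) = \left(-5\right) \left(-3\right) = 15$)
$j{\left(o \right)} = -10 + 5 o$ ($j{\left(o \right)} = 3 - \left(- 5 o + 13\right) = 3 - \left(13 - 5 o\right) = 3 + \left(-13 + 5 o\right) = -10 + 5 o$)
$\left(L + j{\left(l \right)}\right)^{2} = \left(33 + \left(-10 + 5 \cdot 15\right)\right)^{2} = \left(33 + \left(-10 + 75\right)\right)^{2} = \left(33 + 65\right)^{2} = 98^{2} = 9604$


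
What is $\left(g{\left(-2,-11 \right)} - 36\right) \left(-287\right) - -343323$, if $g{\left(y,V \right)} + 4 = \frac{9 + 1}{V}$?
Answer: $\frac{3905703}{11} \approx 3.5506 \cdot 10^{5}$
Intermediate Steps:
$g{\left(y,V \right)} = -4 + \frac{10}{V}$ ($g{\left(y,V \right)} = -4 + \frac{9 + 1}{V} = -4 + \frac{10}{V}$)
$\left(g{\left(-2,-11 \right)} - 36\right) \left(-287\right) - -343323 = \left(\left(-4 + \frac{10}{-11}\right) - 36\right) \left(-287\right) - -343323 = \left(\left(-4 + 10 \left(- \frac{1}{11}\right)\right) - 36\right) \left(-287\right) + 343323 = \left(\left(-4 - \frac{10}{11}\right) - 36\right) \left(-287\right) + 343323 = \left(- \frac{54}{11} - 36\right) \left(-287\right) + 343323 = \left(- \frac{450}{11}\right) \left(-287\right) + 343323 = \frac{129150}{11} + 343323 = \frac{3905703}{11}$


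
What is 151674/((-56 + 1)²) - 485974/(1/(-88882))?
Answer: 130662881882374/3025 ≈ 4.3194e+10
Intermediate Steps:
151674/((-56 + 1)²) - 485974/(1/(-88882)) = 151674/((-55)²) - 485974/(-1/88882) = 151674/3025 - 485974*(-88882) = 151674*(1/3025) + 43194341068 = 151674/3025 + 43194341068 = 130662881882374/3025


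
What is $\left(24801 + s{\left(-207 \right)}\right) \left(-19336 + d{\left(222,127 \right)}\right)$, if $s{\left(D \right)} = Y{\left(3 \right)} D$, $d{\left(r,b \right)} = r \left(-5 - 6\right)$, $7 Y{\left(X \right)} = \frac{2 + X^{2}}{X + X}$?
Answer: $- \frac{3772548495}{7} \approx -5.3894 \cdot 10^{8}$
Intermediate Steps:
$Y{\left(X \right)} = \frac{2 + X^{2}}{14 X}$ ($Y{\left(X \right)} = \frac{\left(2 + X^{2}\right) \frac{1}{X + X}}{7} = \frac{\left(2 + X^{2}\right) \frac{1}{2 X}}{7} = \frac{\frac{1}{2} \frac{1}{X} \left(2 + X^{2}\right)}{7} = \frac{2 + X^{2}}{14 X}$)
$d{\left(r,b \right)} = - 11 r$ ($d{\left(r,b \right)} = r \left(-11\right) = - 11 r$)
$s{\left(D \right)} = \frac{11 D}{42}$ ($s{\left(D \right)} = \frac{2 + 3^{2}}{14 \cdot 3} D = \frac{1}{14} \cdot \frac{1}{3} \left(2 + 9\right) D = \frac{1}{14} \cdot \frac{1}{3} \cdot 11 D = \frac{11 D}{42}$)
$\left(24801 + s{\left(-207 \right)}\right) \left(-19336 + d{\left(222,127 \right)}\right) = \left(24801 + \frac{11}{42} \left(-207\right)\right) \left(-19336 - 2442\right) = \left(24801 - \frac{759}{14}\right) \left(-19336 - 2442\right) = \frac{346455}{14} \left(-21778\right) = - \frac{3772548495}{7}$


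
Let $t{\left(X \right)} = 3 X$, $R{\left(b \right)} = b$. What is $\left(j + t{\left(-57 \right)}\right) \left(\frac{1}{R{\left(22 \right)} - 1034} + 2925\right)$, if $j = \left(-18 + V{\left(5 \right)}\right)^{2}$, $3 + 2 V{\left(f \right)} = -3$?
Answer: $\frac{399613365}{506} \approx 7.8975 \cdot 10^{5}$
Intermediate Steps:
$V{\left(f \right)} = -3$ ($V{\left(f \right)} = - \frac{3}{2} + \frac{1}{2} \left(-3\right) = - \frac{3}{2} - \frac{3}{2} = -3$)
$j = 441$ ($j = \left(-18 - 3\right)^{2} = \left(-21\right)^{2} = 441$)
$\left(j + t{\left(-57 \right)}\right) \left(\frac{1}{R{\left(22 \right)} - 1034} + 2925\right) = \left(441 + 3 \left(-57\right)\right) \left(\frac{1}{22 - 1034} + 2925\right) = \left(441 - 171\right) \left(\frac{1}{-1012} + 2925\right) = 270 \left(- \frac{1}{1012} + 2925\right) = 270 \cdot \frac{2960099}{1012} = \frac{399613365}{506}$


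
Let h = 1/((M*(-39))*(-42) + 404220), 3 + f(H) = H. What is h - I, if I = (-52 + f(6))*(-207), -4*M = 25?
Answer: -7992328993/787965 ≈ -10143.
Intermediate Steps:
M = -25/4 (M = -¼*25 = -25/4 ≈ -6.2500)
f(H) = -3 + H
I = 10143 (I = (-52 + (-3 + 6))*(-207) = (-52 + 3)*(-207) = -49*(-207) = 10143)
h = 2/787965 (h = 1/(-25/4*(-39)*(-42) + 404220) = 1/((975/4)*(-42) + 404220) = 1/(-20475/2 + 404220) = 1/(787965/2) = 2/787965 ≈ 2.5382e-6)
h - I = 2/787965 - 1*10143 = 2/787965 - 10143 = -7992328993/787965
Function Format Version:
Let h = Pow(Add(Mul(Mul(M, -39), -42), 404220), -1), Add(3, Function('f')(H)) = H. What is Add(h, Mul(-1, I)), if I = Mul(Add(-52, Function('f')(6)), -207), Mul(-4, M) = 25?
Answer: Rational(-7992328993, 787965) ≈ -10143.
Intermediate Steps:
M = Rational(-25, 4) (M = Mul(Rational(-1, 4), 25) = Rational(-25, 4) ≈ -6.2500)
Function('f')(H) = Add(-3, H)
I = 10143 (I = Mul(Add(-52, Add(-3, 6)), -207) = Mul(Add(-52, 3), -207) = Mul(-49, -207) = 10143)
h = Rational(2, 787965) (h = Pow(Add(Mul(Mul(Rational(-25, 4), -39), -42), 404220), -1) = Pow(Add(Mul(Rational(975, 4), -42), 404220), -1) = Pow(Add(Rational(-20475, 2), 404220), -1) = Pow(Rational(787965, 2), -1) = Rational(2, 787965) ≈ 2.5382e-6)
Add(h, Mul(-1, I)) = Add(Rational(2, 787965), Mul(-1, 10143)) = Add(Rational(2, 787965), -10143) = Rational(-7992328993, 787965)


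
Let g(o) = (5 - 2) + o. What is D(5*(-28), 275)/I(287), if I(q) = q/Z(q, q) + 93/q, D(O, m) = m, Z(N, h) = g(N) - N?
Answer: 236775/82648 ≈ 2.8649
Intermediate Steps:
g(o) = 3 + o
Z(N, h) = 3 (Z(N, h) = (3 + N) - N = 3)
I(q) = 93/q + q/3 (I(q) = q/3 + 93/q = 93/q + q/3)
D(5*(-28), 275)/I(287) = 275/(93/287 + (1/3)*287) = 275/(93*(1/287) + 287/3) = 275/(93/287 + 287/3) = 275/(82648/861) = 275*(861/82648) = 236775/82648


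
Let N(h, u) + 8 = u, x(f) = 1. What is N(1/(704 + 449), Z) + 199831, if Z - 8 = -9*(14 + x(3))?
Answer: 199696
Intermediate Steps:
Z = -127 (Z = 8 - 9*(14 + 1) = 8 - 9*15 = 8 - 135 = -127)
N(h, u) = -8 + u
N(1/(704 + 449), Z) + 199831 = (-8 - 127) + 199831 = -135 + 199831 = 199696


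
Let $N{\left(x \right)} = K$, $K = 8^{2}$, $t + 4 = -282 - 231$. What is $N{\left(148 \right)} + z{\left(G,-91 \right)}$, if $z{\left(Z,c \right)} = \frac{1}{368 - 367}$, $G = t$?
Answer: $65$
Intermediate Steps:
$t = -517$ ($t = -4 - 513 = -517$)
$K = 64$
$N{\left(x \right)} = 64$
$G = -517$
$z{\left(Z,c \right)} = 1$ ($z{\left(Z,c \right)} = 1^{-1} = 1$)
$N{\left(148 \right)} + z{\left(G,-91 \right)} = 64 + 1 = 65$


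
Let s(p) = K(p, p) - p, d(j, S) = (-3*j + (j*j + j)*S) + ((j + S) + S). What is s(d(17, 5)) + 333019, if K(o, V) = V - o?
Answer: 331513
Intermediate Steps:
d(j, S) = -2*j + 2*S + S*(j + j²) (d(j, S) = (-3*j + (j² + j)*S) + ((S + j) + S) = (-3*j + (j + j²)*S) + (j + 2*S) = (-3*j + S*(j + j²)) + (j + 2*S) = -2*j + 2*S + S*(j + j²))
s(p) = -p (s(p) = (p - p) - p = 0 - p = -p)
s(d(17, 5)) + 333019 = -(-2*17 + 2*5 + 5*17 + 5*17²) + 333019 = -(-34 + 10 + 85 + 5*289) + 333019 = -(-34 + 10 + 85 + 1445) + 333019 = -1*1506 + 333019 = -1506 + 333019 = 331513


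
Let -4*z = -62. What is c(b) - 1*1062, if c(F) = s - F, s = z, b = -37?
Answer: -2019/2 ≈ -1009.5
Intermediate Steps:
z = 31/2 (z = -¼*(-62) = 31/2 ≈ 15.500)
s = 31/2 ≈ 15.500
c(F) = 31/2 - F
c(b) - 1*1062 = (31/2 - 1*(-37)) - 1*1062 = (31/2 + 37) - 1062 = 105/2 - 1062 = -2019/2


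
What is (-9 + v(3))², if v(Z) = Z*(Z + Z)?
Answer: 81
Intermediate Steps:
v(Z) = 2*Z² (v(Z) = Z*(2*Z) = 2*Z²)
(-9 + v(3))² = (-9 + 2*3²)² = (-9 + 2*9)² = (-9 + 18)² = 9² = 81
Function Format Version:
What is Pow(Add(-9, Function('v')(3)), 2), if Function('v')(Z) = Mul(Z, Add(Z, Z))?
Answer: 81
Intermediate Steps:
Function('v')(Z) = Mul(2, Pow(Z, 2)) (Function('v')(Z) = Mul(Z, Mul(2, Z)) = Mul(2, Pow(Z, 2)))
Pow(Add(-9, Function('v')(3)), 2) = Pow(Add(-9, Mul(2, Pow(3, 2))), 2) = Pow(Add(-9, Mul(2, 9)), 2) = Pow(Add(-9, 18), 2) = Pow(9, 2) = 81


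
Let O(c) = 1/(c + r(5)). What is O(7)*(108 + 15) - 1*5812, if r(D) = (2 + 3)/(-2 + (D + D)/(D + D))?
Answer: -11501/2 ≈ -5750.5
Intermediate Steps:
r(D) = -5 (r(D) = 5/(-2 + (2*D)/((2*D))) = 5/(-2 + (2*D)*(1/(2*D))) = 5/(-2 + 1) = 5/(-1) = 5*(-1) = -5)
O(c) = 1/(-5 + c) (O(c) = 1/(c - 5) = 1/(-5 + c))
O(7)*(108 + 15) - 1*5812 = (108 + 15)/(-5 + 7) - 1*5812 = 123/2 - 5812 = -11501/2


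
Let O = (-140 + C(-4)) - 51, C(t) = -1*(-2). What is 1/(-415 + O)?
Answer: -1/604 ≈ -0.0016556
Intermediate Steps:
C(t) = 2
O = -189 (O = (-140 + 2) - 51 = -138 - 51 = -189)
1/(-415 + O) = 1/(-415 - 189) = 1/(-604) = -1/604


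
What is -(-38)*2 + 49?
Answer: 125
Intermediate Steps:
-(-38)*2 + 49 = -19*(-4) + 49 = 76 + 49 = 125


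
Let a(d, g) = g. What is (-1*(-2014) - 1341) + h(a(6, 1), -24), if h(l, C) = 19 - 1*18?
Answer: 674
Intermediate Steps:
h(l, C) = 1 (h(l, C) = 19 - 18 = 1)
(-1*(-2014) - 1341) + h(a(6, 1), -24) = (-1*(-2014) - 1341) + 1 = (2014 - 1341) + 1 = 673 + 1 = 674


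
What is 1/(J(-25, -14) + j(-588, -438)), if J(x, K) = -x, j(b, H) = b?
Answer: -1/563 ≈ -0.0017762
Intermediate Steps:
1/(J(-25, -14) + j(-588, -438)) = 1/(-1*(-25) - 588) = 1/(25 - 588) = 1/(-563) = -1/563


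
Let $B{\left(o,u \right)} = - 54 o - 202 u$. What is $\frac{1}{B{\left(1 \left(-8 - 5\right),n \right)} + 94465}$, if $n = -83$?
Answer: $\frac{1}{111933} \approx 8.9339 \cdot 10^{-6}$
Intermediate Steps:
$B{\left(o,u \right)} = - 202 u - 54 o$
$\frac{1}{B{\left(1 \left(-8 - 5\right),n \right)} + 94465} = \frac{1}{\left(\left(-202\right) \left(-83\right) - 54 \cdot 1 \left(-8 - 5\right)\right) + 94465} = \frac{1}{\left(16766 - 54 \cdot 1 \left(-13\right)\right) + 94465} = \frac{1}{\left(16766 - -702\right) + 94465} = \frac{1}{\left(16766 + 702\right) + 94465} = \frac{1}{17468 + 94465} = \frac{1}{111933}$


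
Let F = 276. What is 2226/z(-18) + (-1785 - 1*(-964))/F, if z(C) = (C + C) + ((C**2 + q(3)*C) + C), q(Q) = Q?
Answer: 3035/414 ≈ 7.3309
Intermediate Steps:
z(C) = C**2 + 6*C (z(C) = (C + C) + ((C**2 + 3*C) + C) = 2*C + (C**2 + 4*C) = C**2 + 6*C)
2226/z(-18) + (-1785 - 1*(-964))/F = 2226/((-18*(6 - 18))) + (-1785 - 1*(-964))/276 = 2226/((-18*(-12))) + (-1785 + 964)*(1/276) = 2226/216 - 821*1/276 = 2226*(1/216) - 821/276 = 371/36 - 821/276 = 3035/414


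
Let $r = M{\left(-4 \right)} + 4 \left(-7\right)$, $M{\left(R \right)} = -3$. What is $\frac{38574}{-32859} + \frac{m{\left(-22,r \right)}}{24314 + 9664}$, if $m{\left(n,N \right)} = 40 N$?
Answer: $- \frac{25026158}{20675613} \approx -1.2104$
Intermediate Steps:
$r = -31$ ($r = -3 + 4 \left(-7\right) = -3 - 28 = -31$)
$\frac{38574}{-32859} + \frac{m{\left(-22,r \right)}}{24314 + 9664} = \frac{38574}{-32859} + \frac{40 \left(-31\right)}{24314 + 9664} = 38574 \left(- \frac{1}{32859}\right) - \frac{1240}{33978} = - \frac{4286}{3651} - \frac{620}{16989} = - \frac{25026158}{20675613}$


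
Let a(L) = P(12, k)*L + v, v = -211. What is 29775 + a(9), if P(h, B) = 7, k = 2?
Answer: 29627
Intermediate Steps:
a(L) = -211 + 7*L (a(L) = 7*L - 211 = -211 + 7*L)
29775 + a(9) = 29775 + (-211 + 7*9) = 29775 + (-211 + 63) = 29775 - 148 = 29627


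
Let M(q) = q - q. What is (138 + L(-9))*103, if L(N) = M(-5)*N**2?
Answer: 14214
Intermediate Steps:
M(q) = 0
L(N) = 0 (L(N) = 0*N**2 = 0)
(138 + L(-9))*103 = (138 + 0)*103 = 138*103 = 14214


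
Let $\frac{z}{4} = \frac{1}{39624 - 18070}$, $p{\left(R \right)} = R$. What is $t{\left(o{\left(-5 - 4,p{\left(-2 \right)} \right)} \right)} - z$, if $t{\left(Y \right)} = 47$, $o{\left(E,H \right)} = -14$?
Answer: $\frac{506517}{10777} \approx 47.0$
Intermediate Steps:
$z = \frac{2}{10777}$ ($z = \frac{4}{39624 - 18070} = \frac{4}{21554} = 4 \cdot \frac{1}{21554} = \frac{2}{10777} \approx 0.00018558$)
$t{\left(o{\left(-5 - 4,p{\left(-2 \right)} \right)} \right)} - z = 47 - \frac{2}{10777} = \frac{506517}{10777}$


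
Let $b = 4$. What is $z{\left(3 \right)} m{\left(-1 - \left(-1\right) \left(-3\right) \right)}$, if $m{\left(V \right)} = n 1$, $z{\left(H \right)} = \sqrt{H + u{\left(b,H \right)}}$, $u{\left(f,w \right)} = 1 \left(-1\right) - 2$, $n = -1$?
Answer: $0$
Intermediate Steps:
$u{\left(f,w \right)} = -3$ ($u{\left(f,w \right)} = -1 - 2 = -3$)
$z{\left(H \right)} = \sqrt{-3 + H}$ ($z{\left(H \right)} = \sqrt{H - 3} = \sqrt{-3 + H}$)
$m{\left(V \right)} = -1$ ($m{\left(V \right)} = \left(-1\right) 1 = -1$)
$z{\left(3 \right)} m{\left(-1 - \left(-1\right) \left(-3\right) \right)} = \sqrt{-3 + 3} \left(-1\right) = \sqrt{0} \left(-1\right) = 0 \left(-1\right) = 0$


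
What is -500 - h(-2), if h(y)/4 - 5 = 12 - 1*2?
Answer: -560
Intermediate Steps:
h(y) = 60 (h(y) = 20 + 4*(12 - 1*2) = 20 + 4*(12 - 2) = 20 + 4*10 = 20 + 40 = 60)
-500 - h(-2) = -500 - 1*60 = -500 - 60 = -560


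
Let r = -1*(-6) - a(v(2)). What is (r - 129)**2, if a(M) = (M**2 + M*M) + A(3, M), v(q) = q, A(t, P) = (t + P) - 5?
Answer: 17161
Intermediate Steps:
A(t, P) = -5 + P + t (A(t, P) = (P + t) - 5 = -5 + P + t)
a(M) = -2 + M + 2*M**2 (a(M) = (M**2 + M*M) + (-5 + M + 3) = (M**2 + M**2) + (-2 + M) = 2*M**2 + (-2 + M) = -2 + M + 2*M**2)
r = -2 (r = -1*(-6) - (-2 + 2 + 2*2**2) = 6 - (-2 + 2 + 2*4) = 6 - (-2 + 2 + 8) = 6 - 1*8 = 6 - 8 = -2)
(r - 129)**2 = (-2 - 129)**2 = (-131)**2 = 17161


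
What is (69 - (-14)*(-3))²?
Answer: 729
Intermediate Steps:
(69 - (-14)*(-3))² = (69 - 1*42)² = (69 - 42)² = 27² = 729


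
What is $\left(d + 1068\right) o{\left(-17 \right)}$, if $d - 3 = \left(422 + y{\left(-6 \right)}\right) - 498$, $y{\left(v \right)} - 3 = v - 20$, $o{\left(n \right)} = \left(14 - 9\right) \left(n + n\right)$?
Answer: $-165240$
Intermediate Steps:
$o{\left(n \right)} = 10 n$ ($o{\left(n \right)} = 5 \cdot 2 n = 10 n$)
$y{\left(v \right)} = -17 + v$ ($y{\left(v \right)} = 3 + \left(v - 20\right) = 3 + \left(-20 + v\right) = -17 + v$)
$d = -96$ ($d = 3 + \left(\left(422 - 23\right) - 498\right) = 3 + \left(399 - 498\right) = 3 - 99 = -96$)
$\left(d + 1068\right) o{\left(-17 \right)} = \left(-96 + 1068\right) 10 \left(-17\right) = 972 \left(-170\right) = -165240$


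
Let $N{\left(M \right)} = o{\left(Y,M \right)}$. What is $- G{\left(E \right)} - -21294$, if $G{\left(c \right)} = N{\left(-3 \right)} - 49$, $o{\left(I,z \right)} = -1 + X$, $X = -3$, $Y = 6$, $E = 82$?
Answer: $21347$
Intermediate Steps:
$o{\left(I,z \right)} = -4$ ($o{\left(I,z \right)} = -1 - 3 = -4$)
$N{\left(M \right)} = -4$
$G{\left(c \right)} = -53$ ($G{\left(c \right)} = -4 - 49 = -53$)
$- G{\left(E \right)} - -21294 = \left(-1\right) \left(-53\right) - -21294 = 53 + 21294 = 21347$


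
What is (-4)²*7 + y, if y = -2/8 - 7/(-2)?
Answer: 461/4 ≈ 115.25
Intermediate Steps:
y = 13/4 (y = -2*⅛ - 7*(-½) = -¼ + 7/2 = 13/4 ≈ 3.2500)
(-4)²*7 + y = (-4)²*7 + 13/4 = 16*7 + 13/4 = 112 + 13/4 = 461/4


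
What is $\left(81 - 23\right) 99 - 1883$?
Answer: $3859$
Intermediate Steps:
$\left(81 - 23\right) 99 - 1883 = 58 \cdot 99 - 1883 = 5742 - 1883 = 3859$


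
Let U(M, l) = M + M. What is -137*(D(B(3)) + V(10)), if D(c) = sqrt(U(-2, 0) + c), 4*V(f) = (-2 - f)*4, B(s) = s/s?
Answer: 1644 - 137*I*sqrt(3) ≈ 1644.0 - 237.29*I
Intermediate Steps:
U(M, l) = 2*M
B(s) = 1
V(f) = -2 - f (V(f) = ((-2 - f)*4)/4 = (-8 - 4*f)/4 = -2 - f)
D(c) = sqrt(-4 + c) (D(c) = sqrt(2*(-2) + c) = sqrt(-4 + c))
-137*(D(B(3)) + V(10)) = -137*(sqrt(-4 + 1) + (-2 - 1*10)) = -137*(sqrt(-3) + (-2 - 10)) = -137*(I*sqrt(3) - 12) = -137*(-12 + I*sqrt(3)) = 1644 - 137*I*sqrt(3)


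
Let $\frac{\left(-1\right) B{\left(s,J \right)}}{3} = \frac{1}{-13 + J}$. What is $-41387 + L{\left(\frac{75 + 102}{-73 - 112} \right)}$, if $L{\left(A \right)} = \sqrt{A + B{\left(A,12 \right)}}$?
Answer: $-41387 + \frac{3 \sqrt{7770}}{185} \approx -41386.0$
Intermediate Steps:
$B{\left(s,J \right)} = - \frac{3}{-13 + J}$
$L{\left(A \right)} = \sqrt{3 + A}$ ($L{\left(A \right)} = \sqrt{A - \frac{3}{-13 + 12}} = \sqrt{A - \frac{3}{-1}} = \sqrt{A - -3} = \sqrt{A + 3} = \sqrt{3 + A}$)
$-41387 + L{\left(\frac{75 + 102}{-73 - 112} \right)} = -41387 + \sqrt{3 + \frac{75 + 102}{-73 - 112}} = -41387 + \sqrt{3 + \frac{177}{-185}} = -41387 + \sqrt{3 + 177 \left(- \frac{1}{185}\right)} = -41387 + \sqrt{3 - \frac{177}{185}} = -41387 + \sqrt{\frac{378}{185}} = -41387 + \frac{3 \sqrt{7770}}{185}$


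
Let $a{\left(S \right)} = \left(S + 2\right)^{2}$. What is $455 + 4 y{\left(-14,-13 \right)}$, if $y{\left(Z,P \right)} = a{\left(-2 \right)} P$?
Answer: $455$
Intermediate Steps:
$a{\left(S \right)} = \left(2 + S\right)^{2}$
$y{\left(Z,P \right)} = 0$ ($y{\left(Z,P \right)} = \left(2 - 2\right)^{2} P = 0^{2} P = 0 P = 0$)
$455 + 4 y{\left(-14,-13 \right)} = 455 + 4 \cdot 0 = 455 + 0 = 455$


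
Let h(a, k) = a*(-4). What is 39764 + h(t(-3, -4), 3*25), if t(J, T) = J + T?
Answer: 39792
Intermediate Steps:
h(a, k) = -4*a
39764 + h(t(-3, -4), 3*25) = 39764 - 4*(-3 - 4) = 39764 - 4*(-7) = 39764 + 28 = 39792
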